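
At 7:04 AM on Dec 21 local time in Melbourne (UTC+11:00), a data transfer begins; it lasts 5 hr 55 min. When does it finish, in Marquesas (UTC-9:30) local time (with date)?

4:29 PM on December 20

Convert start to UTC: 7:04 AM − 11:00 = 8:04 PM UTC on Dec 20.
Add 5 hours 55 minutes duration → 1:59 AM UTC (Dec 21).
Marquesas is UTC−9:30, so local end time = 1:59 AM − 9:30 = 4:29 PM on Dec 20.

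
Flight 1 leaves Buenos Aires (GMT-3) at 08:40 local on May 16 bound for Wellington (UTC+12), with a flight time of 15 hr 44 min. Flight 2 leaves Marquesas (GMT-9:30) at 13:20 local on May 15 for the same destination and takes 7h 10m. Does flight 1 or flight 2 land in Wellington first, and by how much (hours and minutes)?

the second, by 21 hours 24 minutes

Flight 1 in UTC: 08:40 + 3:00 = 11:40 on May 16.
+15 hours and 44 minutes → arrive 03:24 UTC on May 17.
Flight 2 in UTC: 13:20 + 9:30 = 22:50 on May 15.
+7 hours 10 minutes → arrive 06:00 UTC on May 16.
Flight 2 lands earlier by 21 hours 24 minutes.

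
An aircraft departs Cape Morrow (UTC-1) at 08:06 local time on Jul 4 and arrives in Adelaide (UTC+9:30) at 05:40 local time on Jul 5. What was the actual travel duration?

11 hours 4 minutes

Adelaide is 10:30 ahead of Cape Morrow.
Clock-face elapsed time (ignoring zones) is 21 hours 34 minutes.
Actual elapsed = 21 hours 34 minutes − 10:30 = 11 hours 4 minutes.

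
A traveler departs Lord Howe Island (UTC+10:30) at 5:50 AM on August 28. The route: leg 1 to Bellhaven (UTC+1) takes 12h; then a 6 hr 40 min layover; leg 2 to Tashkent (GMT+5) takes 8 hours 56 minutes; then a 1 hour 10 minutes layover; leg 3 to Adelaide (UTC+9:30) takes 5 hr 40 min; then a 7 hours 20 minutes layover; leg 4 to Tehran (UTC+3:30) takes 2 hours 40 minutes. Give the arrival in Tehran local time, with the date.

7:16 PM on August 29

Convert departure to UTC: 5:50 AM − 10:30 = 7:20 PM UTC on Aug 27.
Add 12 hours leg 1 → 7:20 AM UTC (Aug 28).
Add 6 hours 40 minutes layover in Bellhaven → 2:00 PM UTC.
Add 8 hours 56 minutes leg 2 → 10:56 PM UTC.
Add 1 hour and 10 minutes layover in Tashkent → 12:06 AM UTC (Aug 29).
Add 5 hours 40 minutes leg 3 → 5:46 AM UTC.
Add 7 hours 20 minutes layover in Adelaide → 1:06 PM UTC.
Add 2 hours and 40 minutes leg 4 → 3:46 PM UTC.
Tehran is UTC+3:30, so local arrival = 3:46 PM + 3:30 = 7:16 PM on Aug 29.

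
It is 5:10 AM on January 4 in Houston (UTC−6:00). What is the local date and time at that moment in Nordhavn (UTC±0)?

Nordhavn is 6:00 ahead of Houston.
Shift by the zone difference: 5:10 AM + 6:00 = 11:10 AM on Jan 4 in Nordhavn.

11:10 AM on January 4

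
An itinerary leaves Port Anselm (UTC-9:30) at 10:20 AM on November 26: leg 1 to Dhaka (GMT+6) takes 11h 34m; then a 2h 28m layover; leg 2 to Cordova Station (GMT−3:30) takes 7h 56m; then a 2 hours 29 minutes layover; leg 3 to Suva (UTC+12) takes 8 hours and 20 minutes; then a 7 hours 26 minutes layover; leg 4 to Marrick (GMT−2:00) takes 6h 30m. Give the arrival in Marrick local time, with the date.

4:33 PM on November 28

Convert departure to UTC: 10:20 AM + 9:30 = 7:50 PM UTC on Nov 26.
Add 11 hours and 34 minutes leg 1 → 7:24 AM UTC (Nov 27).
Add 2 hours and 28 minutes layover in Dhaka → 9:52 AM UTC.
Add 7 hours and 56 minutes leg 2 → 5:48 PM UTC.
Add 2 hours and 29 minutes layover in Cordova Station → 8:17 PM UTC.
Add 8 hours and 20 minutes leg 3 → 4:37 AM UTC (Nov 28).
Add 7 hours and 26 minutes layover in Suva → 12:03 PM UTC.
Add 6 hours 30 minutes leg 4 → 6:33 PM UTC.
Marrick is UTC−2:00, so local arrival = 6:33 PM − 2:00 = 4:33 PM on Nov 28.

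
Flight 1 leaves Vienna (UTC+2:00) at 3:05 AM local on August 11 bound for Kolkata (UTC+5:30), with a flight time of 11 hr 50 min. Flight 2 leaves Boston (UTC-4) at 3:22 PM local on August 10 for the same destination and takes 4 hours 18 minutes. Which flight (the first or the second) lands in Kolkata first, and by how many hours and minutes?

the second, by 13 hours 15 minutes

Flight 1 in UTC: 3:05 AM − 2:00 = 1:05 AM on Aug 11.
+11 hours 50 minutes → arrive 12:55 PM UTC on Aug 11.
Flight 2 in UTC: 3:22 PM + 4:00 = 7:22 PM on Aug 10.
+4 hours 18 minutes → arrive 11:40 PM UTC on Aug 10.
Flight 2 lands earlier by 13 hours 15 minutes.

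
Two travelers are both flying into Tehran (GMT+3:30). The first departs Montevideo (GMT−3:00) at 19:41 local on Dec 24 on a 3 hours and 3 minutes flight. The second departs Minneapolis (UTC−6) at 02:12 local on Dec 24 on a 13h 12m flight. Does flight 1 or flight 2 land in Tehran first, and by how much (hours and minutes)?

the second, by 4 hours 20 minutes

Flight 1 in UTC: 19:41 + 3:00 = 22:41 on Dec 24.
+3 hours and 3 minutes → arrive 01:44 UTC on Dec 25.
Flight 2 in UTC: 02:12 + 6:00 = 08:12 on Dec 24.
+13 hours and 12 minutes → arrive 21:24 UTC on Dec 24.
Flight 2 lands earlier by 4 hours 20 minutes.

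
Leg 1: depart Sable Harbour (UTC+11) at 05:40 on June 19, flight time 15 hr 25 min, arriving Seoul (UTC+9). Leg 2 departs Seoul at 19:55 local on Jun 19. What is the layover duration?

50 minutes

Convert departure to UTC: 05:40 − 11:00 = 18:40 UTC on Jun 18.
Add 15 hours and 25 minutes flight time → 10:05 UTC (Jun 19).
Seoul is UTC+9:00, so local arrival = 10:05 + 9:00 = 19:05 on Jun 19.
Layover = 19:55 − 19:05 = 50 minutes.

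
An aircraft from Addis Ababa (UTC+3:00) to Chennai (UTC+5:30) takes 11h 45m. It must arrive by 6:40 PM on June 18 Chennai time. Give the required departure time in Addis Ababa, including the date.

Target arrival in UTC: 6:40 PM − 5:30 = 1:10 PM on Jun 18.
Subtract 11 hours 45 minutes → departure 1:25 AM UTC on Jun 18.
Addis Ababa is UTC+3:00: 1:25 AM + 3:00 = 4:25 AM on Jun 18.

4:25 AM on Jun 18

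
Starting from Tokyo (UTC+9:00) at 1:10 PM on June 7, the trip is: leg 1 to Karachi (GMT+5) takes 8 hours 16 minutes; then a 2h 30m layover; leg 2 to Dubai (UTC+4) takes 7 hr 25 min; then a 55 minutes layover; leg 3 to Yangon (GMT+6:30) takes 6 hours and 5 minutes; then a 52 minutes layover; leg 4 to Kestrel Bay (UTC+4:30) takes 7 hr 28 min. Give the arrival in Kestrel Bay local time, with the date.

6:11 PM on June 8

Convert departure to UTC: 1:10 PM − 9:00 = 4:10 AM UTC on Jun 7.
Add 8 hours and 16 minutes leg 1 → 12:26 PM UTC.
Add 2 hours and 30 minutes layover in Karachi → 2:56 PM UTC.
Add 7 hours 25 minutes leg 2 → 10:21 PM UTC.
Add 55 minutes layover in Dubai → 11:16 PM UTC.
Add 6 hours and 5 minutes leg 3 → 5:21 AM UTC (Jun 8).
Add 52 minutes layover in Yangon → 6:13 AM UTC.
Add 7 hours 28 minutes leg 4 → 1:41 PM UTC.
Kestrel Bay is UTC+4:30, so local arrival = 1:41 PM + 4:30 = 6:11 PM on Jun 8.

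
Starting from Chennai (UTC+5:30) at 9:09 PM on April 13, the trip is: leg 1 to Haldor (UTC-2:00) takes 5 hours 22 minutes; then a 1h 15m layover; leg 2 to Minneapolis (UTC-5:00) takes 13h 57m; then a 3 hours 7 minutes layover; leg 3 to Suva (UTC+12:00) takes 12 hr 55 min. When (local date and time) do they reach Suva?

Convert departure to UTC: 9:09 PM − 5:30 = 3:39 PM UTC on Apr 13.
Add 5 hours 22 minutes leg 1 → 9:01 PM UTC.
Add 1 hour 15 minutes layover in Haldor → 10:16 PM UTC.
Add 13 hours 57 minutes leg 2 → 12:13 PM UTC (Apr 14).
Add 3 hours and 7 minutes layover in Minneapolis → 3:20 PM UTC.
Add 12 hours 55 minutes leg 3 → 4:15 AM UTC (Apr 15).
Suva is UTC+12:00, so local arrival = 4:15 AM + 12:00 = 4:15 PM on Apr 15.

4:15 PM on April 15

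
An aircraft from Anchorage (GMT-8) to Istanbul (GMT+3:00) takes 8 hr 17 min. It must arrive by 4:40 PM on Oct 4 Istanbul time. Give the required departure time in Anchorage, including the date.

Target arrival in UTC: 4:40 PM − 3:00 = 1:40 PM on Oct 4.
Subtract 8 hours and 17 minutes → departure 5:23 AM UTC on Oct 4.
Anchorage is UTC−8:00: 5:23 AM − 8:00 = 9:23 PM on Oct 3.

9:23 PM on October 3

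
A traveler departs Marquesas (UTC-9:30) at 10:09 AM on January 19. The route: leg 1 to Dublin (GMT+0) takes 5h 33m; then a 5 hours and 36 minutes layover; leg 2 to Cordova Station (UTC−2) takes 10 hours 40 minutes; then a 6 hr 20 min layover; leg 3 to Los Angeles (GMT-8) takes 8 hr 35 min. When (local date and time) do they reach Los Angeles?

Convert departure to UTC: 10:09 AM + 9:30 = 7:39 PM UTC on Jan 19.
Add 5 hours 33 minutes leg 1 → 1:12 AM UTC (Jan 20).
Add 5 hours and 36 minutes layover in Dublin → 6:48 AM UTC.
Add 10 hours 40 minutes leg 2 → 5:28 PM UTC.
Add 6 hours and 20 minutes layover in Cordova Station → 11:48 PM UTC.
Add 8 hours 35 minutes leg 3 → 8:23 AM UTC (Jan 21).
Los Angeles is UTC−8:00, so local arrival = 8:23 AM − 8:00 = 12:23 AM on Jan 21.

12:23 AM on January 21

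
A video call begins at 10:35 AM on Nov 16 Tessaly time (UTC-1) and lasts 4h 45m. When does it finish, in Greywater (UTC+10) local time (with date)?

2:20 AM on Nov 17

Convert start to UTC: 10:35 AM + 1:00 = 11:35 AM UTC on Nov 16.
Add 4 hours and 45 minutes duration → 4:20 PM UTC.
Greywater is UTC+10:00, so local end time = 4:20 PM + 10:00 = 2:20 AM on Nov 17.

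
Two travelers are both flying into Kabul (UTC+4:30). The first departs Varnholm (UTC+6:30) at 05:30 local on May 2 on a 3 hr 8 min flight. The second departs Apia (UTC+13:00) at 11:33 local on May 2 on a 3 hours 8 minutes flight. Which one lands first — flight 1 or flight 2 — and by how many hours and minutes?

the second, by 27 minutes

Flight 1 in UTC: 05:30 − 6:30 = 23:00 on May 1.
+3 hours and 8 minutes → arrive 02:08 UTC on May 2.
Flight 2 in UTC: 11:33 − 13:00 = 22:33 on May 1.
+3 hours 8 minutes → arrive 01:41 UTC on May 2.
Flight 2 lands earlier by 27 minutes.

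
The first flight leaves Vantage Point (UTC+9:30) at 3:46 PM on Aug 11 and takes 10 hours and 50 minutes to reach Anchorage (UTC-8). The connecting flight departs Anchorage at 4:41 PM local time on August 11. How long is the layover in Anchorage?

Convert departure to UTC: 3:46 PM − 9:30 = 6:16 AM UTC on Aug 11.
Add 10 hours 50 minutes flight time → 5:06 PM UTC.
Anchorage is UTC−8:00, so local arrival = 5:06 PM − 8:00 = 9:06 AM on Aug 11.
Layover = 4:41 PM − 9:06 AM = 7 hours 35 minutes.

7 hours 35 minutes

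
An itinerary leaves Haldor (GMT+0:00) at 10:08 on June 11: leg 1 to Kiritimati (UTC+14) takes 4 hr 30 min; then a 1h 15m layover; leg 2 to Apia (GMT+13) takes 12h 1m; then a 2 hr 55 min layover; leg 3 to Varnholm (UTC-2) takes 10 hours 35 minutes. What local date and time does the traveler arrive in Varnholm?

15:24 on June 12

Haldor is at UTC+0, so departure is already 10:08 UTC on Jun 11.
Add 4 hours and 30 minutes leg 1 → 14:38 UTC.
Add 1 hour and 15 minutes layover in Kiritimati → 15:53 UTC.
Add 12 hours 1 minute leg 2 → 03:54 UTC (Jun 12).
Add 2 hours 55 minutes layover in Apia → 06:49 UTC.
Add 10 hours and 35 minutes leg 3 → 17:24 UTC.
Varnholm is UTC−2:00, so local arrival = 17:24 − 2:00 = 15:24 on Jun 12.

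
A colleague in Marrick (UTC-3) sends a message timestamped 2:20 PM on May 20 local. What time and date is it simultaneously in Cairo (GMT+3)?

Cairo is 6:00 ahead of Marrick.
Shift by the zone difference: 2:20 PM + 6:00 = 8:20 PM on May 20 in Cairo.

8:20 PM on May 20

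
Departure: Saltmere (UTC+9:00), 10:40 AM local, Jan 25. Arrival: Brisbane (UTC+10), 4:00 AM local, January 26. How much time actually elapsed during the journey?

Departure in UTC: 10:40 AM − 9:00 = 1:40 AM on Jan 25.
Arrival in UTC: 4:00 AM − 10:00 = 6:00 PM on Jan 25.
Elapsed = 6:00 PM − 1:40 AM = 16 hours 20 minutes.

16 hours 20 minutes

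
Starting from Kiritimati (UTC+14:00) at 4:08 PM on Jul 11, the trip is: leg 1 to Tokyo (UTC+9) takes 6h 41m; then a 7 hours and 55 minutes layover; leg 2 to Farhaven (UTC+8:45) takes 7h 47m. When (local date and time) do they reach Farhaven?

9:16 AM on Jul 12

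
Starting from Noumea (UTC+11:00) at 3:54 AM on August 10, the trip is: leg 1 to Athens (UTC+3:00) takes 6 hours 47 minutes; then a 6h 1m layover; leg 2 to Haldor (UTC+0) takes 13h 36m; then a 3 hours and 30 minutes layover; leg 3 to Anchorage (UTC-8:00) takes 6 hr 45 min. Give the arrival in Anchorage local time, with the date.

Convert departure to UTC: 3:54 AM − 11:00 = 4:54 PM UTC on Aug 9.
Add 6 hours 47 minutes leg 1 → 11:41 PM UTC.
Add 6 hours and 1 minute layover in Athens → 5:42 AM UTC (Aug 10).
Add 13 hours and 36 minutes leg 2 → 7:18 PM UTC.
Add 3 hours and 30 minutes layover in Haldor → 10:48 PM UTC.
Add 6 hours and 45 minutes leg 3 → 5:33 AM UTC (Aug 11).
Anchorage is UTC−8:00, so local arrival = 5:33 AM − 8:00 = 9:33 PM on Aug 10.

9:33 PM on Aug 10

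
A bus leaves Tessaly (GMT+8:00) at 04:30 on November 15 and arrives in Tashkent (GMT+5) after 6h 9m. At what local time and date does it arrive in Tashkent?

Convert departure to UTC: 04:30 − 8:00 = 20:30 UTC on Nov 14.
Add 6 hours 9 minutes travel time → 02:39 UTC (Nov 15).
Tashkent is UTC+5:00, so local arrival = 02:39 + 5:00 = 07:39 on Nov 15.

07:39 on November 15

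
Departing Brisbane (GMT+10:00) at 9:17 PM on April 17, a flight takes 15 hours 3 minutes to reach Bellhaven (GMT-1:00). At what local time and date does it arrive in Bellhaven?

Convert departure to UTC: 9:17 PM − 10:00 = 11:17 AM UTC on Apr 17.
Add 15 hours 3 minutes travel time → 2:20 AM UTC (Apr 18).
Bellhaven is UTC−1:00, so local arrival = 2:20 AM − 1:00 = 1:20 AM on Apr 18.

1:20 AM on Apr 18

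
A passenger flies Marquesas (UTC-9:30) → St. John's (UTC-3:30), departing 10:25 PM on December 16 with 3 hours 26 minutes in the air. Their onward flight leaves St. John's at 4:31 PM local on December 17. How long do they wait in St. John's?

8 hours 40 minutes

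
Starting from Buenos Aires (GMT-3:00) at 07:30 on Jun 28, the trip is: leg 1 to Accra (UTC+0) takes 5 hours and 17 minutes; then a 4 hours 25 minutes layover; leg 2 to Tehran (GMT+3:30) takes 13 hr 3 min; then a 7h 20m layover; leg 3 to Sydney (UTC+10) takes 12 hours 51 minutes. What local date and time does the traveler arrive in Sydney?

15:26 on Jun 30

Convert departure to UTC: 07:30 + 3:00 = 10:30 UTC on Jun 28.
Add 5 hours 17 minutes leg 1 → 15:47 UTC.
Add 4 hours and 25 minutes layover in Accra → 20:12 UTC.
Add 13 hours 3 minutes leg 2 → 09:15 UTC (Jun 29).
Add 7 hours and 20 minutes layover in Tehran → 16:35 UTC.
Add 12 hours 51 minutes leg 3 → 05:26 UTC (Jun 30).
Sydney is UTC+10:00, so local arrival = 05:26 + 10:00 = 15:26 on Jun 30.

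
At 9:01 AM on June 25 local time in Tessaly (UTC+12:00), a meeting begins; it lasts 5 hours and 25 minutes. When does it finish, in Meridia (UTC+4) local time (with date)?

Meridia is 8:00 behind Tessaly.
After 5 hours 25 minutes it is 2:26 PM in Tessaly.
Shift by the zone difference: 2:26 PM − 8:00 = 6:26 AM on Jun 25 in Meridia.

6:26 AM on June 25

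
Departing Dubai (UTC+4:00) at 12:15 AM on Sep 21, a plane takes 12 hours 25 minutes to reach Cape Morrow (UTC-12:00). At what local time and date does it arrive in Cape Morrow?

8:40 PM on September 20

Convert departure to UTC: 12:15 AM − 4:00 = 8:15 PM UTC on Sep 20.
Add 12 hours and 25 minutes travel time → 8:40 AM UTC (Sep 21).
Cape Morrow is UTC−12:00, so local arrival = 8:40 AM − 12:00 = 8:40 PM on Sep 20.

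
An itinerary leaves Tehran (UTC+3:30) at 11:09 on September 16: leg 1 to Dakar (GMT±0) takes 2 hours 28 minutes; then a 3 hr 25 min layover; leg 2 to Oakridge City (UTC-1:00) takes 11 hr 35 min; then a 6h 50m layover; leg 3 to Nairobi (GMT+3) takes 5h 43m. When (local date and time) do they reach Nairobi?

Convert departure to UTC: 11:09 − 3:30 = 07:39 UTC on Sep 16.
Add 2 hours and 28 minutes leg 1 → 10:07 UTC.
Add 3 hours and 25 minutes layover in Dakar → 13:32 UTC.
Add 11 hours and 35 minutes leg 2 → 01:07 UTC (Sep 17).
Add 6 hours 50 minutes layover in Oakridge City → 07:57 UTC.
Add 5 hours 43 minutes leg 3 → 13:40 UTC.
Nairobi is UTC+3:00, so local arrival = 13:40 + 3:00 = 16:40 on Sep 17.

16:40 on September 17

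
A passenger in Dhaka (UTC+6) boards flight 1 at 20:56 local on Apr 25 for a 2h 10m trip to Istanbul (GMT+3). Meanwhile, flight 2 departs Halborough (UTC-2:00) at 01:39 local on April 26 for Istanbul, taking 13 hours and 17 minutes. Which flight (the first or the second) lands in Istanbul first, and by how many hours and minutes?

the first, by 23 hours 50 minutes

Flight 1 in UTC: 20:56 − 6:00 = 14:56 on Apr 25.
+2 hours and 10 minutes → arrive 17:06 UTC on Apr 25.
Flight 2 in UTC: 01:39 + 2:00 = 03:39 on Apr 26.
+13 hours and 17 minutes → arrive 16:56 UTC on Apr 26.
Flight 1 lands earlier by 23 hours 50 minutes.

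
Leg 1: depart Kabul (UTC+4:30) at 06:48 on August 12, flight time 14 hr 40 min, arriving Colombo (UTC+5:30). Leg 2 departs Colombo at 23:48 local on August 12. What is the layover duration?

1 hour 20 minutes

Convert departure to UTC: 06:48 − 4:30 = 02:18 UTC on Aug 12.
Add 14 hours and 40 minutes flight time → 16:58 UTC.
Colombo is UTC+5:30, so local arrival = 16:58 + 5:30 = 22:28 on Aug 12.
Layover = 23:48 − 22:28 = 1 hour 20 minutes.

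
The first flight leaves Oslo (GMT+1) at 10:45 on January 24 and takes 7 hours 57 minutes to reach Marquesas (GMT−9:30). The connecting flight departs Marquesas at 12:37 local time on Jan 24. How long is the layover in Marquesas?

4 hours 25 minutes

Convert departure to UTC: 10:45 − 1:00 = 09:45 UTC on Jan 24.
Add 7 hours and 57 minutes flight time → 17:42 UTC.
Marquesas is UTC−9:30, so local arrival = 17:42 − 9:30 = 08:12 on Jan 24.
Layover = 12:37 − 08:12 = 4 hours 25 minutes.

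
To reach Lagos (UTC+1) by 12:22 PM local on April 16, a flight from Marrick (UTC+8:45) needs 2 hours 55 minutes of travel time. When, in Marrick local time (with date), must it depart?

5:12 PM on April 16

Target arrival in UTC: 12:22 PM − 1:00 = 11:22 AM on Apr 16.
Subtract 2 hours and 55 minutes → departure 8:27 AM UTC on Apr 16.
Marrick is UTC+8:45: 8:27 AM + 8:45 = 5:12 PM on Apr 16.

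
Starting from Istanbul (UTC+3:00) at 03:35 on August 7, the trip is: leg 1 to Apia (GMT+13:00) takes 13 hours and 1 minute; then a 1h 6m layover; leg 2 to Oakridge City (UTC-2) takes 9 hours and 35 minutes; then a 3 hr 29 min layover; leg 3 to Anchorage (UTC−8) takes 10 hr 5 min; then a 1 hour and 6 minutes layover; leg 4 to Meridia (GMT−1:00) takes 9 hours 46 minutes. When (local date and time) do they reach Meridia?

23:43 on Aug 8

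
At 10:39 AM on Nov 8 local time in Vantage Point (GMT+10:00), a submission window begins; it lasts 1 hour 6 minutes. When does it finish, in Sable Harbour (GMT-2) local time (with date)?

Convert start to UTC: 10:39 AM − 10:00 = 12:39 AM UTC on Nov 8.
Add 1 hour 6 minutes duration → 1:45 AM UTC.
Sable Harbour is UTC−2:00, so local end time = 1:45 AM − 2:00 = 11:45 PM on Nov 7.

11:45 PM on November 7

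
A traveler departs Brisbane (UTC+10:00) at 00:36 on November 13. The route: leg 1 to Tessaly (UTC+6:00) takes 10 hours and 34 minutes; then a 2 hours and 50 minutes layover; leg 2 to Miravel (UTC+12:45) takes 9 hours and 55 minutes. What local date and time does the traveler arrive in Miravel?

02:40 on November 14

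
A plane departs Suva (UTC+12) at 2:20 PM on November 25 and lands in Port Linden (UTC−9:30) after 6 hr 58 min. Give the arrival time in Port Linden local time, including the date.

11:48 PM on Nov 24

Convert departure to UTC: 2:20 PM − 12:00 = 2:20 AM UTC on Nov 25.
Add 6 hours and 58 minutes travel time → 9:18 AM UTC.
Port Linden is UTC−9:30, so local arrival = 9:18 AM − 9:30 = 11:48 PM on Nov 24.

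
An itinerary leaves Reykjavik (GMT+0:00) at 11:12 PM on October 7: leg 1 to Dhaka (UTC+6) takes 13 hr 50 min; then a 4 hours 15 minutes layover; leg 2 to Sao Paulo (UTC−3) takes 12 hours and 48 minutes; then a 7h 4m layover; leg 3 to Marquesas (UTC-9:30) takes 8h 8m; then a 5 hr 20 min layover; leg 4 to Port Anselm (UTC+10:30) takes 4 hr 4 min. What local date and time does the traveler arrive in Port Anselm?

Reykjavik is at UTC+0, so departure is already 11:12 PM UTC on Oct 7.
Add 13 hours and 50 minutes leg 1 → 1:02 PM UTC (Oct 8).
Add 4 hours 15 minutes layover in Dhaka → 5:17 PM UTC.
Add 12 hours 48 minutes leg 2 → 6:05 AM UTC (Oct 9).
Add 7 hours and 4 minutes layover in Sao Paulo → 1:09 PM UTC.
Add 8 hours and 8 minutes leg 3 → 9:17 PM UTC.
Add 5 hours and 20 minutes layover in Marquesas → 2:37 AM UTC (Oct 10).
Add 4 hours 4 minutes leg 4 → 6:41 AM UTC.
Port Anselm is UTC+10:30, so local arrival = 6:41 AM + 10:30 = 5:11 PM on Oct 10.

5:11 PM on October 10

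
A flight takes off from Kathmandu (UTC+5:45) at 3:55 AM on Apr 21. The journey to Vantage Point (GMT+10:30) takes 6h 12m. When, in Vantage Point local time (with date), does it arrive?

2:52 PM on April 21

Convert departure to UTC: 3:55 AM − 5:45 = 10:10 PM UTC on Apr 20.
Add 6 hours and 12 minutes travel time → 4:22 AM UTC (Apr 21).
Vantage Point is UTC+10:30, so local arrival = 4:22 AM + 10:30 = 2:52 PM on Apr 21.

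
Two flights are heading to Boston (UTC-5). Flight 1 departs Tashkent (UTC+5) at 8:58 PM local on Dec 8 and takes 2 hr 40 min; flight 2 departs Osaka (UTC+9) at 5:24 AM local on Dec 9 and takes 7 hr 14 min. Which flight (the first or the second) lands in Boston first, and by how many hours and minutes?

the first, by 9 hours

Flight 1 in UTC: 8:58 PM − 5:00 = 3:58 PM on Dec 8.
+2 hours and 40 minutes → arrive 6:38 PM UTC on Dec 8.
Flight 2 in UTC: 5:24 AM − 9:00 = 8:24 PM on Dec 8.
+7 hours 14 minutes → arrive 3:38 AM UTC on Dec 9.
Flight 1 lands earlier by 9 hours.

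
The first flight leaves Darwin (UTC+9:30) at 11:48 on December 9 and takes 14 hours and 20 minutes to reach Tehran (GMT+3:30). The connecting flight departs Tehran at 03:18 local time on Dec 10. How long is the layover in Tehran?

Convert departure to UTC: 11:48 − 9:30 = 02:18 UTC on Dec 9.
Add 14 hours 20 minutes flight time → 16:38 UTC.
Tehran is UTC+3:30, so local arrival = 16:38 + 3:30 = 20:08 on Dec 9.
Layover = 03:18 − 20:08 (+1 day) = 7 hours 10 minutes.

7 hours 10 minutes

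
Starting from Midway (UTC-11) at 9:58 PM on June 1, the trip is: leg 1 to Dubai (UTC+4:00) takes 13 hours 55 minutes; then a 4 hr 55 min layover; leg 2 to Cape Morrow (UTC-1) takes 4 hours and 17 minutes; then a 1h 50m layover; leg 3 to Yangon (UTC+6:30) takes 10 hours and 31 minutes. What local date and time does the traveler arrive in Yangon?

Convert departure to UTC: 9:58 PM + 11:00 = 8:58 AM UTC on Jun 2.
Add 13 hours and 55 minutes leg 1 → 10:53 PM UTC.
Add 4 hours 55 minutes layover in Dubai → 3:48 AM UTC (Jun 3).
Add 4 hours and 17 minutes leg 2 → 8:05 AM UTC.
Add 1 hour 50 minutes layover in Cape Morrow → 9:55 AM UTC.
Add 10 hours and 31 minutes leg 3 → 8:26 PM UTC.
Yangon is UTC+6:30, so local arrival = 8:26 PM + 6:30 = 2:56 AM on Jun 4.

2:56 AM on June 4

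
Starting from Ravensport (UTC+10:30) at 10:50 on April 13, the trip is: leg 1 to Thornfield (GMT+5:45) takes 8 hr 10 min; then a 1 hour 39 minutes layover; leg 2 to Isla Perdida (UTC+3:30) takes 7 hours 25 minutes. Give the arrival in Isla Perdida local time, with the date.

Convert departure to UTC: 10:50 − 10:30 = 00:20 UTC on Apr 13.
Add 8 hours 10 minutes leg 1 → 08:30 UTC.
Add 1 hour 39 minutes layover in Thornfield → 10:09 UTC.
Add 7 hours and 25 minutes leg 2 → 17:34 UTC.
Isla Perdida is UTC+3:30, so local arrival = 17:34 + 3:30 = 21:04 on Apr 13.

21:04 on Apr 13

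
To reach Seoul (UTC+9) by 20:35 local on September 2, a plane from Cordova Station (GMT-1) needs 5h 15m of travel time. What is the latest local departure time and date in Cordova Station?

Target arrival in UTC: 20:35 − 9:00 = 11:35 on Sep 2.
Subtract 5 hours and 15 minutes → departure 06:20 UTC on Sep 2.
Cordova Station is UTC−1:00: 06:20 − 1:00 = 05:20 on Sep 2.

05:20 on September 2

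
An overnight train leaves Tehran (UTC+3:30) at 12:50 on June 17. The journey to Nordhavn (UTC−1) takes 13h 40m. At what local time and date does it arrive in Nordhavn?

Nordhavn is 4:30 behind Tehran.
After 13 hours 40 minutes it is 02:30 (Jun 18) in Tehran.
Shift by the zone difference: 02:30 − 4:30 = 22:00 on Jun 17 in Nordhavn.

22:00 on June 17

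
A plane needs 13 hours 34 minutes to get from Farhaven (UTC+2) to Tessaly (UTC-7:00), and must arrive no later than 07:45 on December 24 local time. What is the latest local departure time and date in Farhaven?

03:11 on Dec 24

Target arrival in UTC: 07:45 + 7:00 = 14:45 on Dec 24.
Subtract 13 hours 34 minutes → departure 01:11 UTC on Dec 24.
Farhaven is UTC+2:00: 01:11 + 2:00 = 03:11 on Dec 24.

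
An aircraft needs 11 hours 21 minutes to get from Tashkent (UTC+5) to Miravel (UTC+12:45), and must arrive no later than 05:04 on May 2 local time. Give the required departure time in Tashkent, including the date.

09:58 on May 1

Target arrival in UTC: 05:04 − 12:45 = 16:19 on May 1.
Subtract 11 hours 21 minutes → departure 04:58 UTC on May 1.
Tashkent is UTC+5:00: 04:58 + 5:00 = 09:58 on May 1.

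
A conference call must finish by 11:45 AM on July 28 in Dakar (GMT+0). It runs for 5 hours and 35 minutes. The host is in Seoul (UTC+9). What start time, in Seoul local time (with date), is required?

3:10 PM on July 28

Target end time is already UTC: 11:45 AM on Jul 28.
Subtract 5 hours and 35 minutes → start 6:10 AM UTC on Jul 28.
Seoul is UTC+9:00: 6:10 AM + 9:00 = 3:10 PM on Jul 28.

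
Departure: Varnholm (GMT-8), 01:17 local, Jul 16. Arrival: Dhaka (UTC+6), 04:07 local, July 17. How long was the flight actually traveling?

Departure in UTC: 01:17 + 8:00 = 09:17 on Jul 16.
Arrival in UTC: 04:07 − 6:00 = 22:07 on Jul 16.
Elapsed = 22:07 − 09:17 = 12 hours 50 minutes.

12 hours 50 minutes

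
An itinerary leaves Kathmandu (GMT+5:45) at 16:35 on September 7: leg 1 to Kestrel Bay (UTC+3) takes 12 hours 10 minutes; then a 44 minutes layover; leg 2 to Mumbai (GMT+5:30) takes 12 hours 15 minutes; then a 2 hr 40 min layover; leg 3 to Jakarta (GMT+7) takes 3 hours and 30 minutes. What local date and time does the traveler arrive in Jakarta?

Convert departure to UTC: 16:35 − 5:45 = 10:50 UTC on Sep 7.
Add 12 hours 10 minutes leg 1 → 23:00 UTC.
Add 44 minutes layover in Kestrel Bay → 23:44 UTC.
Add 12 hours and 15 minutes leg 2 → 11:59 UTC (Sep 8).
Add 2 hours 40 minutes layover in Mumbai → 14:39 UTC.
Add 3 hours and 30 minutes leg 3 → 18:09 UTC.
Jakarta is UTC+7:00, so local arrival = 18:09 + 7:00 = 01:09 on Sep 9.

01:09 on Sep 9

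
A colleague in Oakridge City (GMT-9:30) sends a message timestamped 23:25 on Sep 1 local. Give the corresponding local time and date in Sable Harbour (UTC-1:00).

07:55 on Sep 2

In UTC: 23:25 + 9:30 = 08:55 on Sep 2.
Sable Harbour is UTC−1:00: 08:55 − 1:00 = 07:55 on Sep 2.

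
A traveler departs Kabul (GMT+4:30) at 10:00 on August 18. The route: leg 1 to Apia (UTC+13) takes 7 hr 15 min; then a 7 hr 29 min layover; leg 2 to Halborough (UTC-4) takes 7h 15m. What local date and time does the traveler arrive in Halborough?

Convert departure to UTC: 10:00 − 4:30 = 05:30 UTC on Aug 18.
Add 7 hours and 15 minutes leg 1 → 12:45 UTC.
Add 7 hours and 29 minutes layover in Apia → 20:14 UTC.
Add 7 hours 15 minutes leg 2 → 03:29 UTC (Aug 19).
Halborough is UTC−4:00, so local arrival = 03:29 − 4:00 = 23:29 on Aug 18.

23:29 on August 18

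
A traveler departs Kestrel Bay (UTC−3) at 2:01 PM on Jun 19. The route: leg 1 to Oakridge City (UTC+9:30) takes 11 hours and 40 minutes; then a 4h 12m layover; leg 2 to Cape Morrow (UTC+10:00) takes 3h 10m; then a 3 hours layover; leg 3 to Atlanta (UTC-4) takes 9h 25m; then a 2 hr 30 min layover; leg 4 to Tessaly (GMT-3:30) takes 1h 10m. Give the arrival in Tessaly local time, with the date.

Convert departure to UTC: 2:01 PM + 3:00 = 5:01 PM UTC on Jun 19.
Add 11 hours and 40 minutes leg 1 → 4:41 AM UTC (Jun 20).
Add 4 hours 12 minutes layover in Oakridge City → 8:53 AM UTC.
Add 3 hours and 10 minutes leg 2 → 12:03 PM UTC.
Add 3 hours layover in Cape Morrow → 3:03 PM UTC.
Add 9 hours 25 minutes leg 3 → 12:28 AM UTC (Jun 21).
Add 2 hours and 30 minutes layover in Atlanta → 2:58 AM UTC.
Add 1 hour and 10 minutes leg 4 → 4:08 AM UTC.
Tessaly is UTC−3:30, so local arrival = 4:08 AM − 3:30 = 12:38 AM on Jun 21.

12:38 AM on June 21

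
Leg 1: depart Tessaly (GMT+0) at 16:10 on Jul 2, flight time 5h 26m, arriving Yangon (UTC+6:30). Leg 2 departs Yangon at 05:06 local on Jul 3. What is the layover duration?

1 hour

Tessaly is at UTC+0, so departure is already 16:10 UTC on Jul 2.
Add 5 hours and 26 minutes flight time → 21:36 UTC.
Yangon is UTC+6:30, so local arrival = 21:36 + 6:30 = 04:06 on Jul 3.
Layover = 05:06 − 04:06 = 1 hour.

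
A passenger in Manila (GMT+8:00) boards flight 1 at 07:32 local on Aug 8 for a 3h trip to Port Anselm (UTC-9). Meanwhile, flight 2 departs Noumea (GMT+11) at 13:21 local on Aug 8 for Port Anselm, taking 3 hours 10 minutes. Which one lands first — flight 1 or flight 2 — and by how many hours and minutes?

the first, by 2 hours 59 minutes

Flight 1 in UTC: 07:32 − 8:00 = 23:32 on Aug 7.
+3 hours → arrive 02:32 UTC on Aug 8.
Flight 2 in UTC: 13:21 − 11:00 = 02:21 on Aug 8.
+3 hours 10 minutes → arrive 05:31 UTC on Aug 8.
Flight 1 lands earlier by 2 hours 59 minutes.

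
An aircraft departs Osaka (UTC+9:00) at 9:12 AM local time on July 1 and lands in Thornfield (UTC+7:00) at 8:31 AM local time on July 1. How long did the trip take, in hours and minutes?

1 hour 19 minutes

Departure in UTC: 9:12 AM − 9:00 = 12:12 AM on Jul 1.
Arrival in UTC: 8:31 AM − 7:00 = 1:31 AM on Jul 1.
Elapsed = 1:31 AM − 12:12 AM = 1 hour 19 minutes.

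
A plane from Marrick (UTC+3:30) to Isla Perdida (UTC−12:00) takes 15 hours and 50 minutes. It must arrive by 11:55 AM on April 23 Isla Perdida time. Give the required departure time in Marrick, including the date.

Target arrival in UTC: 11:55 AM + 12:00 = 11:55 PM on Apr 23.
Subtract 15 hours and 50 minutes → departure 8:05 AM UTC on Apr 23.
Marrick is UTC+3:30: 8:05 AM + 3:30 = 11:35 AM on Apr 23.

11:35 AM on April 23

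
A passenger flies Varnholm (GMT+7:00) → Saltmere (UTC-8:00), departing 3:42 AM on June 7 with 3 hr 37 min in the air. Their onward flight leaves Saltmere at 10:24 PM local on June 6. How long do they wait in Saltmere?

Convert departure to UTC: 3:42 AM − 7:00 = 8:42 PM UTC on Jun 6.
Add 3 hours and 37 minutes flight time → 12:19 AM UTC (Jun 7).
Saltmere is UTC−8:00, so local arrival = 12:19 AM − 8:00 = 4:19 PM on Jun 6.
Layover = 10:24 PM − 4:19 PM = 6 hours 5 minutes.

6 hours 5 minutes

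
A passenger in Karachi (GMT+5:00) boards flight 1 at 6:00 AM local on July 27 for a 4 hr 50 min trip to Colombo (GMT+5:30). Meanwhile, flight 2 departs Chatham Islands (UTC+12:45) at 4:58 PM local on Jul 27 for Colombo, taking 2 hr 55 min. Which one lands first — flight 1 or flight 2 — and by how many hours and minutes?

Flight 1 in UTC: 6:00 AM − 5:00 = 1:00 AM on Jul 27.
+4 hours 50 minutes → arrive 5:50 AM UTC on Jul 27.
Flight 2 in UTC: 4:58 PM − 12:45 = 4:13 AM on Jul 27.
+2 hours and 55 minutes → arrive 7:08 AM UTC on Jul 27.
Flight 1 lands earlier by 1 hour 18 minutes.

the first, by 1 hour 18 minutes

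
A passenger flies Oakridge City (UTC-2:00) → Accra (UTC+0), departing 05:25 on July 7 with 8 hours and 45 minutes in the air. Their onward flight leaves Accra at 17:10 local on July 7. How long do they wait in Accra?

1 hour

Convert departure to UTC: 05:25 + 2:00 = 07:25 UTC on Jul 7.
Add 8 hours and 45 minutes flight time → 16:10 UTC.
Accra is UTC+0, so local arrival is the same: 16:10 on Jul 7.
Layover = 17:10 − 16:10 = 1 hour.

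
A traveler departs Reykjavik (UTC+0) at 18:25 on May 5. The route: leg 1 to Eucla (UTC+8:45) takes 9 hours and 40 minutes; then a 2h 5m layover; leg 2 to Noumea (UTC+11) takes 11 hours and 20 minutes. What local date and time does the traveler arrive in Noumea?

04:30 on May 7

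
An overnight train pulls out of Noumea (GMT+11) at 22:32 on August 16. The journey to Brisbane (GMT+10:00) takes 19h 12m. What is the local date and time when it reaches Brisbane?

16:44 on August 17

Convert departure to UTC: 22:32 − 11:00 = 11:32 UTC on Aug 16.
Add 19 hours 12 minutes travel time → 06:44 UTC (Aug 17).
Brisbane is UTC+10:00, so local arrival = 06:44 + 10:00 = 16:44 on Aug 17.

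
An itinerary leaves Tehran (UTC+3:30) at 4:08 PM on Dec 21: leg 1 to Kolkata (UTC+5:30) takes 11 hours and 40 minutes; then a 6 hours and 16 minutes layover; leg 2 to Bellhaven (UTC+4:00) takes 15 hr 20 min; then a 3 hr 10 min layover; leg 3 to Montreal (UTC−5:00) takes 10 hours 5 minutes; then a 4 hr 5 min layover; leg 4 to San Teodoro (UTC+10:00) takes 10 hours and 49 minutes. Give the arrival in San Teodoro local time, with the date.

12:03 PM on Dec 24

Convert departure to UTC: 4:08 PM − 3:30 = 12:38 PM UTC on Dec 21.
Add 11 hours and 40 minutes leg 1 → 12:18 AM UTC (Dec 22).
Add 6 hours and 16 minutes layover in Kolkata → 6:34 AM UTC.
Add 15 hours 20 minutes leg 2 → 9:54 PM UTC.
Add 3 hours 10 minutes layover in Bellhaven → 1:04 AM UTC (Dec 23).
Add 10 hours 5 minutes leg 3 → 11:09 AM UTC.
Add 4 hours and 5 minutes layover in Montreal → 3:14 PM UTC.
Add 10 hours 49 minutes leg 4 → 2:03 AM UTC (Dec 24).
San Teodoro is UTC+10:00, so local arrival = 2:03 AM + 10:00 = 12:03 PM on Dec 24.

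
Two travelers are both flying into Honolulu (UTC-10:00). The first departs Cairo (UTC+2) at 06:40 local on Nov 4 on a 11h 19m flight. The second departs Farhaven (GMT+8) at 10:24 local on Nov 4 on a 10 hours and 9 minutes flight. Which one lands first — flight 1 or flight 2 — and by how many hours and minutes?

the second, by 3 hours 26 minutes

Flight 1 in UTC: 06:40 − 2:00 = 04:40 on Nov 4.
+11 hours and 19 minutes → arrive 15:59 UTC on Nov 4.
Flight 2 in UTC: 10:24 − 8:00 = 02:24 on Nov 4.
+10 hours and 9 minutes → arrive 12:33 UTC on Nov 4.
Flight 2 lands earlier by 3 hours 26 minutes.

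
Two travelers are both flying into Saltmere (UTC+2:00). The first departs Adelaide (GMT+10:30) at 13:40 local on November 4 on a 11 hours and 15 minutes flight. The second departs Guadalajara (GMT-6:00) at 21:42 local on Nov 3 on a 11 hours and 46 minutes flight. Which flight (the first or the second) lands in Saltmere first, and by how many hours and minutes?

Flight 1 in UTC: 13:40 − 10:30 = 03:10 on Nov 4.
+11 hours 15 minutes → arrive 14:25 UTC on Nov 4.
Flight 2 in UTC: 21:42 + 6:00 = 03:42 on Nov 4.
+11 hours 46 minutes → arrive 15:28 UTC on Nov 4.
Flight 1 lands earlier by 1 hour 3 minutes.

the first, by 1 hour 3 minutes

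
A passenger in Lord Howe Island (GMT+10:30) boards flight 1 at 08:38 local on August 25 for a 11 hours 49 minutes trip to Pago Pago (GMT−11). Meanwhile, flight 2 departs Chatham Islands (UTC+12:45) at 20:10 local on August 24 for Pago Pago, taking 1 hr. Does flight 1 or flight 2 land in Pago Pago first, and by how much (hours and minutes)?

the second, by 25 hours 32 minutes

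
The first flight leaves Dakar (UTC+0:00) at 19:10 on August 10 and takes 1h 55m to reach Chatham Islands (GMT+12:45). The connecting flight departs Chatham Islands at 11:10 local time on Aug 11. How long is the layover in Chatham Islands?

1 hour 20 minutes

Dakar is at UTC+0, so departure is already 19:10 UTC on Aug 10.
Add 1 hour 55 minutes flight time → 21:05 UTC.
Chatham Islands is UTC+12:45, so local arrival = 21:05 + 12:45 = 09:50 on Aug 11.
Layover = 11:10 − 09:50 = 1 hour 20 minutes.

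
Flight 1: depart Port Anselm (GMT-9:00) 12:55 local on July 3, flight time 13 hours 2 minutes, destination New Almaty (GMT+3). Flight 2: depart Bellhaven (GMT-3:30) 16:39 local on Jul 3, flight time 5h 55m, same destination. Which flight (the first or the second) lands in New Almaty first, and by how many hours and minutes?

the second, by 8 hours 53 minutes

Flight 1 in UTC: 12:55 + 9:00 = 21:55 on Jul 3.
+13 hours and 2 minutes → arrive 10:57 UTC on Jul 4.
Flight 2 in UTC: 16:39 + 3:30 = 20:09 on Jul 3.
+5 hours 55 minutes → arrive 02:04 UTC on Jul 4.
Flight 2 lands earlier by 8 hours 53 minutes.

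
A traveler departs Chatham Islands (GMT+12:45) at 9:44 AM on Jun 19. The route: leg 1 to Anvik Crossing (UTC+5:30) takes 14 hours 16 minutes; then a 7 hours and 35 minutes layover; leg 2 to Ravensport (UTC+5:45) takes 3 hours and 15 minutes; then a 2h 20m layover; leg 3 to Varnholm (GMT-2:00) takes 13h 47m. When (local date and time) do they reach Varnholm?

12:12 PM on June 20

Convert departure to UTC: 9:44 AM − 12:45 = 8:59 PM UTC on Jun 18.
Add 14 hours 16 minutes leg 1 → 11:15 AM UTC (Jun 19).
Add 7 hours 35 minutes layover in Anvik Crossing → 6:50 PM UTC.
Add 3 hours and 15 minutes leg 2 → 10:05 PM UTC.
Add 2 hours and 20 minutes layover in Ravensport → 12:25 AM UTC (Jun 20).
Add 13 hours and 47 minutes leg 3 → 2:12 PM UTC.
Varnholm is UTC−2:00, so local arrival = 2:12 PM − 2:00 = 12:12 PM on Jun 20.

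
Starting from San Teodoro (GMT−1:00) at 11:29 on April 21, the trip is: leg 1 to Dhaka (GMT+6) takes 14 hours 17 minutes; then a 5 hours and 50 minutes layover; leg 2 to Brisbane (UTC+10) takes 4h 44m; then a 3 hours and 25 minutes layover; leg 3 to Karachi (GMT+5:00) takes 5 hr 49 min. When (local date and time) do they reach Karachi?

Convert departure to UTC: 11:29 + 1:00 = 12:29 UTC on Apr 21.
Add 14 hours 17 minutes leg 1 → 02:46 UTC (Apr 22).
Add 5 hours and 50 minutes layover in Dhaka → 08:36 UTC.
Add 4 hours 44 minutes leg 2 → 13:20 UTC.
Add 3 hours and 25 minutes layover in Brisbane → 16:45 UTC.
Add 5 hours and 49 minutes leg 3 → 22:34 UTC.
Karachi is UTC+5:00, so local arrival = 22:34 + 5:00 = 03:34 on Apr 23.

03:34 on April 23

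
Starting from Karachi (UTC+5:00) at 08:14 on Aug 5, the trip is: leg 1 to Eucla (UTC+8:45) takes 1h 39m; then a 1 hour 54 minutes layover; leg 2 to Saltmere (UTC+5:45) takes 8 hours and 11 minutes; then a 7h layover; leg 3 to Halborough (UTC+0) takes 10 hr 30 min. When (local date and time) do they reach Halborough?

08:28 on Aug 6

Convert departure to UTC: 08:14 − 5:00 = 03:14 UTC on Aug 5.
Add 1 hour and 39 minutes leg 1 → 04:53 UTC.
Add 1 hour 54 minutes layover in Eucla → 06:47 UTC.
Add 8 hours 11 minutes leg 2 → 14:58 UTC.
Add 7 hours layover in Saltmere → 21:58 UTC.
Add 10 hours 30 minutes leg 3 → 08:28 UTC (Aug 6).
Halborough is UTC+0, so local arrival is the same: 08:28 on Aug 6.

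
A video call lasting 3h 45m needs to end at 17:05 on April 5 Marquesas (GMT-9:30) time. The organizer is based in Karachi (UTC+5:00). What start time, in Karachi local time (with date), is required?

03:50 on April 6

Target end time in UTC: 17:05 + 9:30 = 02:35 on Apr 6.
Subtract 3 hours 45 minutes → start 22:50 UTC on Apr 5.
Karachi is UTC+5:00: 22:50 + 5:00 = 03:50 on Apr 6.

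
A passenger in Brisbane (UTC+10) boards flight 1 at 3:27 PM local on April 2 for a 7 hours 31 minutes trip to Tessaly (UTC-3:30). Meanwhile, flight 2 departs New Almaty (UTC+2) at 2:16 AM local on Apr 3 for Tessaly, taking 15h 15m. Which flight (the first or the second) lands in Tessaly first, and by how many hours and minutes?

the first, by 26 hours 33 minutes

Flight 1 in UTC: 3:27 PM − 10:00 = 5:27 AM on Apr 2.
+7 hours and 31 minutes → arrive 12:58 PM UTC on Apr 2.
Flight 2 in UTC: 2:16 AM − 2:00 = 12:16 AM on Apr 3.
+15 hours 15 minutes → arrive 3:31 PM UTC on Apr 3.
Flight 1 lands earlier by 26 hours 33 minutes.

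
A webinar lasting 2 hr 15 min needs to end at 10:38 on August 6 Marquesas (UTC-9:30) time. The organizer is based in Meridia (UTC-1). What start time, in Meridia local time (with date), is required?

Target end time in UTC: 10:38 + 9:30 = 20:08 on Aug 6.
Subtract 2 hours and 15 minutes → start 17:53 UTC on Aug 6.
Meridia is UTC−1:00: 17:53 − 1:00 = 16:53 on Aug 6.

16:53 on Aug 6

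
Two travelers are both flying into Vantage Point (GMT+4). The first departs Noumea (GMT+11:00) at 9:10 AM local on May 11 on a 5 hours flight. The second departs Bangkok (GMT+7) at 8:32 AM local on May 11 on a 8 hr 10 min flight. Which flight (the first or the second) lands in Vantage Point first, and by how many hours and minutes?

Flight 1 in UTC: 9:10 AM − 11:00 = 10:10 PM on May 10.
+5 hours → arrive 3:10 AM UTC on May 11.
Flight 2 in UTC: 8:32 AM − 7:00 = 1:32 AM on May 11.
+8 hours 10 minutes → arrive 9:42 AM UTC on May 11.
Flight 1 lands earlier by 6 hours 32 minutes.

the first, by 6 hours 32 minutes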